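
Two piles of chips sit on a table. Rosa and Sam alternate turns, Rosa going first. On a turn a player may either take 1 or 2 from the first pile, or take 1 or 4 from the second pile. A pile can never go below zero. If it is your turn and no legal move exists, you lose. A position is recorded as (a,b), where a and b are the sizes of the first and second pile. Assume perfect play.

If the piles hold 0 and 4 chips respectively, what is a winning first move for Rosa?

Label each position W (a win for the player to move) or L (a loss). A position with no legal move is L; any other position is W exactly when some move reaches an L, and L when every move reaches a W.
No move ever increases a pile, so every position that can arise here has a ≤ 0 and b ≤ 4; it is enough to label the cells with 0 ≤ a ≤ 0 and 0 ≤ b ≤ 4.
Every move lowers a or b (never raises either), so fill the grid row by row in increasing a, and left to right within a row: each cell's successors are then already labelled.
      b=0  b=1  b=2  b=3  b=4
a=0:    L    W    L    W    W
Cells with no legal move (terminal, hence L): (0,0).
The remaining L cells, each justified by listing all of its moves:
(0,2): L (sole option (0,1)(W) is W)
Every other cell has at least one move into one of the L cells above, so it is W.
From (0,4), the L positions reachable in one move are: (0,0).

Move to (0,0).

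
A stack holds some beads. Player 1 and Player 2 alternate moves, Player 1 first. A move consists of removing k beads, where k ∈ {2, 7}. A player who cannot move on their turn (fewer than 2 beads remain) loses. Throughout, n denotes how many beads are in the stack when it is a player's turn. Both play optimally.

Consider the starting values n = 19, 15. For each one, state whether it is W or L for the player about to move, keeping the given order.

19: L, 15: W

Compute win/loss labels from the base case upward. A position with no move is L. Any other position is W if it can reach an L in one move, else L.
n=0: no move → L
n=1: no move → L
n=2: reaches L-position 0 → W
n=3: reaches L-position 1 → W
n=4: only reaches 2(W), which is W → L
n=5: only reaches 3(W), which is W → L
n=6: reaches L-position 4 → W
n=7: reaches L-position 5 → W
n=8: reaches L-position 1 → W
n=9: only reaches 7(W), 2(W), all W → L
n=10: only reaches 8(W), 3(W), all W → L
n=11: reaches L-position 9 → W
n=12: reaches L-position 10 → W
n=13: only reaches 11(W), 6(W), all W → L
n=14: only reaches 12(W), 7(W), all W → L
n=15: reaches L-position 13 → W
n=16: reaches L-position 14 → W
n=17: reaches L-position 10 → W
n=18: only reaches 16(W), 11(W), all W → L
n=19: only reaches 17(W), 12(W), all W → L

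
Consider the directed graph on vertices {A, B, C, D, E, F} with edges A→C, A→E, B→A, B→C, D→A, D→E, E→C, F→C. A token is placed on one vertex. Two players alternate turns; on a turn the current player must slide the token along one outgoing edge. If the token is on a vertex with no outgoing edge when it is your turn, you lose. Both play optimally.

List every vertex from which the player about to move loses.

C, D

Positions with no move are L. A position that does have a move is losing for the player to move precisely when every available move leads to a winning position for the opponent. Fill in the labels:
Every edge goes from a vertex to one that appears earlier in the order C, F, E, A, B, D, so processing vertices in that order labels each vertex after all of its successors.
C: no outgoing edge → L
F: reaches L-position C → W
E: reaches L-position C → W
A: reaches L-position C → W
B: reaches L-position C → W
D: only reaches A(W), E(W), all W → L
The losing starting vertices are exactly the entries labelled L in this table (2 of them).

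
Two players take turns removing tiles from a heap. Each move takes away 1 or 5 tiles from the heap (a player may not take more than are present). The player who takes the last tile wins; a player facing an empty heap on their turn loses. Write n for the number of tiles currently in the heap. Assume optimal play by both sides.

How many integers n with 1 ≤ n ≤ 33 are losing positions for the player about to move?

Classify positions by backward induction: terminal positions (no move available) are L. From any other position, the mover wins iff some move reaches an L.
n=0: no move → L
n=1: can move to 0, which is L ⇒ W
n=2: the only move is to 1(W), a W ⇒ L
n=3: can move to 2, which is L ⇒ W
n=4: the only move is to 3(W), a W ⇒ L
n=5: can move to 4, which is L ⇒ W
n=6: moves to 5(W), 1(W); every one is W ⇒ L
n=7: can move to 6, which is L ⇒ W
n=8: moves to 7(W), 3(W); every one is W ⇒ L
n=9: can move to 8, which is L ⇒ W
n=10: moves to 9(W), 5(W); every one is W ⇒ L
n=11: can move to 10, which is L ⇒ W
n=12: moves to 11(W), 7(W); every one is W ⇒ L
n=13: can move to 12, which is L ⇒ W
n=14: moves to 13(W), 9(W); every one is W ⇒ L
n=15: can move to 14, which is L ⇒ W
n=16: moves to 15(W), 11(W); every one is W ⇒ L
n=17: can move to 16, which is L ⇒ W
n=18: moves to 17(W), 13(W); every one is W ⇒ L
n=19: can move to 18, which is L ⇒ W
n=20: moves to 19(W), 15(W); every one is W ⇒ L
n=21: can move to 20, which is L ⇒ W
n=22: moves to 21(W), 17(W); every one is W ⇒ L
n=23: can move to 22, which is L ⇒ W
n=24: moves to 23(W), 19(W); every one is W ⇒ L
n=25: can move to 24, which is L ⇒ W
n=26: moves to 25(W), 21(W); every one is W ⇒ L
n=27: can move to 26, which is L ⇒ W
n=28: moves to 27(W), 23(W); every one is W ⇒ L
n=29: can move to 28, which is L ⇒ W
n=30: moves to 29(W), 25(W); every one is W ⇒ L
n=31: can move to 30, which is L ⇒ W
n=32: moves to 31(W), 27(W); every one is W ⇒ L
n=33: can move to 32, which is L ⇒ W
L entries with 1 ≤ n ≤ 33 (n=0 is outside the asked range and is not counted): n = 2, 4, 6, 8, 10, 12, 14, 16, 18, 20, 22, 24, 26, 28, 30, 32; that makes 16.

16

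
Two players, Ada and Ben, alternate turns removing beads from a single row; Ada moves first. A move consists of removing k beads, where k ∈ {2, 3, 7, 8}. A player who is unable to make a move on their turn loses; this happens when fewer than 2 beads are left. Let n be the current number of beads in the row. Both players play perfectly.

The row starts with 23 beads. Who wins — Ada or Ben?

Classify positions by backward induction: terminal positions (no move available) are L. From any other position, the mover wins iff some move reaches an L.
n=0: no move → L
n=1: no move → L
n=2: reaches L-position 0 → W
n=3: reaches L-position 1 → W
n=4: reaches L-position 1 → W
n=5: only reaches 3(W), 2(W), all W → L
n=6: only reaches 4(W), 3(W), all W → L
n=7: reaches L-position 5 → W
n=8: reaches L-position 6 → W
n=9: reaches L-position 6 → W
n=10: only reaches 8(W), 7(W), 3(W), 2(W), all W → L
n=11: only reaches 9(W), 8(W), 4(W), 3(W), all W → L
n=12: reaches L-position 10 → W
n=13: reaches L-position 11 → W
n=14: reaches L-position 11 → W
n=15: only reaches 13(W), 12(W), 8(W), 7(W), all W → L
n=16: only reaches 14(W), 13(W), 9(W), 8(W), all W → L
n=17: reaches L-position 15 → W
n=18: reaches L-position 16 → W
n=19: reaches L-position 16 → W
n=20: only reaches 18(W), 17(W), 13(W), 12(W), all W → L
n=21: only reaches 19(W), 18(W), 14(W), 13(W), all W → L
n=22: reaches L-position 20 → W
n=23: reaches L-position 21 → W
From 23 Ada can remove 2, leaving 21, reaching an L position.

Ada wins.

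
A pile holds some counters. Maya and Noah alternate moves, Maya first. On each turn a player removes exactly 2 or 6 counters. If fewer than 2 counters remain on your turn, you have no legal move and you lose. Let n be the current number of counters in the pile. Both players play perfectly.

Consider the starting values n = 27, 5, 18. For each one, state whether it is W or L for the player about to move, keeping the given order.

27: W, 5: L, 18: W

Label each position W (a win for the player to move) or L (a loss). A position with no legal move is L; any other position is W exactly when some move reaches an L, and L when every move reaches a W.
n=0: no move → L
n=1: no move → L
n=2: W (go to 0, an L position)
n=3: W (go to 1, an L position)
n=4: L (sole option 2(W) is W)
n=5: L (sole option 3(W) is W)
n=6: W (go to 4, an L position)
n=7: W (go to 5, an L position)
n=8: L (options 6(W), 2(W) are all W)
n=9: L (options 7(W), 3(W) are all W)
n=10: W (go to 8, an L position)
n=11: W (go to 9, an L position)
n=12: L (options 10(W), 6(W) are all W)
n=13: L (options 11(W), 7(W) are all W)
n=14: W (go to 12, an L position)
n=15: W (go to 13, an L position)
n=16: L (options 14(W), 10(W) are all W)
n=17: L (options 15(W), 11(W) are all W)
n=18: W (go to 16, an L position)
n=19: W (go to 17, an L position)
n=20: L (options 18(W), 14(W) are all W)
n=21: L (options 19(W), 15(W) are all W)
n=22: W (go to 20, an L position)
n=23: W (go to 21, an L position)
n=24: L (options 22(W), 18(W) are all W)
n=25: L (options 23(W), 19(W) are all W)
n=26: W (go to 24, an L position)
n=27: W (go to 25, an L position)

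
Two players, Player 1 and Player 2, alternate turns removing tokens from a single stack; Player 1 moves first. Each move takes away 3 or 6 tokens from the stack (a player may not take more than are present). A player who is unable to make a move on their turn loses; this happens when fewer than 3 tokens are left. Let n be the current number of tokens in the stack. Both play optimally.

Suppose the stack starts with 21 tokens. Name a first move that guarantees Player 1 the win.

Build the W/L table. Terminal = L. A non-terminal position is W if it has a move to some L; otherwise it is L.
n=0: no move → L
n=1: no move → L
n=2: no move → L
n=3: reaches L-position 0 → W
n=4: reaches L-position 1 → W
n=5: reaches L-position 2 → W
n=6: reaches L-position 0 → W
n=7: reaches L-position 1 → W
n=8: reaches L-position 2 → W
n=9: only reaches 6(W), 3(W), all W → L
n=10: only reaches 7(W), 4(W), all W → L
n=11: only reaches 8(W), 5(W), all W → L
n=12: reaches L-position 9 → W
n=13: reaches L-position 10 → W
n=14: reaches L-position 11 → W
n=15: reaches L-position 9 → W
n=16: reaches L-position 10 → W
n=17: reaches L-position 11 → W
n=18: only reaches 15(W), 12(W), all W → L
n=19: only reaches 16(W), 13(W), all W → L
n=20: only reaches 17(W), 14(W), all W → L
n=21: reaches L-position 18 → W
From 21, the L positions reachable in one move are: 18.

Remove 3, leaving 18.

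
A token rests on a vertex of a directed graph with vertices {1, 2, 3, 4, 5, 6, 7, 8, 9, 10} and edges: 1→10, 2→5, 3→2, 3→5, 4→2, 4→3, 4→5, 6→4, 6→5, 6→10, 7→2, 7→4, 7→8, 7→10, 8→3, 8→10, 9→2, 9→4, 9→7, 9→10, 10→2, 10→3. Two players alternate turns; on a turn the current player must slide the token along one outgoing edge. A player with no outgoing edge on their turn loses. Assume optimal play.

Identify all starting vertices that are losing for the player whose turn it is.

Work bottom-up. With no move the player to move loses. Otherwise the position is W if at least one move leads to an L position for the opponent, and L if every move leads to a W.
Every edge goes from a vertex to one that appears earlier in the order 5, 2, 3, 10, 1, 8, 4, 7, 9, 6, so processing vertices in that order labels each vertex after all of its successors.
5: no outgoing edge → L
2: W (go to 5, an L position)
3: W (go to 5, an L position)
10: L (options 3(W), 2(W) are all W)
1: W (go to 10, an L position)
8: W (go to 10, an L position)
4: W (go to 5, an L position)
7: W (go to 10, an L position)
9: W (go to 10, an L position)
6: W (go to 10, an L position)
The losing starting vertices are exactly the entries labelled L in this table (2 of them).

5, 10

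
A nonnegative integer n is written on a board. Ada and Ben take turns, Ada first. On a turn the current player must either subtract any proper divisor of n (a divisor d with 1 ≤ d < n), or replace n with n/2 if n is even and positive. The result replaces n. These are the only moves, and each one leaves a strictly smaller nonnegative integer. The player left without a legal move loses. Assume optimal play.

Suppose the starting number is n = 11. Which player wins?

Compute win/loss labels from the base case upward. A position with no move is L. Any other position is W if it can reach an L in one move, else L.
n=0: no move → L
n=1: no move → L
n=2: →1(L), so W
n=3: →2(W) only, which is W, so L
n=4: →3(L), so W
n=5: →4(W) only, which is W, so L
n=6: →3(L), so W
n=7: →6(W) only, which is W, so L
n=8: →7(L), so W
n=9: →6(W), 8(W) — all W, so L
n=10: →5(L), so W
n=11: →10(W) only, which is W, so L
Every move from 11 reaches a W position, so the mover loses.

Ben wins.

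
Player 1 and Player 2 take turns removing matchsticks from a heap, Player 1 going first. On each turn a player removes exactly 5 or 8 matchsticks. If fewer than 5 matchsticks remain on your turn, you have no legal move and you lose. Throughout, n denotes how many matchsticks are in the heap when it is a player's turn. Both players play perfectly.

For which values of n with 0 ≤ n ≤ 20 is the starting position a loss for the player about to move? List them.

Use the standard recursion: the mover loses at a terminal position; elsewhere, the mover wins exactly when some move hands the opponent an L position.
n=0: no move → L
n=1: no move → L
n=2: no move → L
n=3: no move → L
n=4: no move → L
n=5: W (go to 0, an L position)
n=6: W (go to 1, an L position)
n=7: W (go to 2, an L position)
n=8: W (go to 3, an L position)
n=9: W (go to 4, an L position)
n=10: W (go to 2, an L position)
n=11: W (go to 3, an L position)
n=12: W (go to 4, an L position)
n=13: L (options 8(W), 5(W) are all W)
n=14: L (options 9(W), 6(W) are all W)
n=15: L (options 10(W), 7(W) are all W)
n=16: L (options 11(W), 8(W) are all W)
n=17: L (options 12(W), 9(W) are all W)
n=18: W (go to 13, an L position)
n=19: W (go to 14, an L position)
n=20: W (go to 15, an L position)
Reading off the rows marked L gives the requested list; there are 10 such values of n.

0, 1, 2, 3, 4, 13, 14, 15, 16, 17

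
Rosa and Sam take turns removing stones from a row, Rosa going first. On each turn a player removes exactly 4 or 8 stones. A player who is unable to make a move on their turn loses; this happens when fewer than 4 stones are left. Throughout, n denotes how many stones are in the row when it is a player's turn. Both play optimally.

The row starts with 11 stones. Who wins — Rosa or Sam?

Rosa wins.

Positions with no move are L. A position that does have a move is losing for the player to move precisely when every available move leads to a winning position for the opponent. Fill in the labels:
n=0: no move → L
n=1: no move → L
n=2: no move → L
n=3: no move → L
n=4: can move to 0, which is L ⇒ W
n=5: can move to 1, which is L ⇒ W
n=6: can move to 2, which is L ⇒ W
n=7: can move to 3, which is L ⇒ W
n=8: can move to 0, which is L ⇒ W
n=9: can move to 1, which is L ⇒ W
n=10: can move to 2, which is L ⇒ W
n=11: can move to 3, which is L ⇒ W
From 11 Rosa can remove 8, leaving 3, reaching an L position.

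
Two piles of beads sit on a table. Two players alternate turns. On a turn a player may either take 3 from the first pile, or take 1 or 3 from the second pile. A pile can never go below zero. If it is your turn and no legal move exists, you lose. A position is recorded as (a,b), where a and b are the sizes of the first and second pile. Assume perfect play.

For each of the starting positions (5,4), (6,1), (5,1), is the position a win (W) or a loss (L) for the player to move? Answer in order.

(5,4): W, (6,1): W, (5,1): L

Label each position W (a win for the player to move) or L (a loss). A position with no legal move is L; any other position is W exactly when some move reaches an L, and L when every move reaches a W.
No move ever increases a pile, so every position that can arise here has a ≤ 6 and b ≤ 4; it is enough to label the cells with 0 ≤ a ≤ 6 and 0 ≤ b ≤ 4.
Every move lowers a or b (never raises either), so fill the grid row by row in increasing a, and left to right within a row: each cell's successors are then already labelled.
      b=0  b=1  b=2  b=3  b=4
a=0:    L    W    L    W    L
a=1:    L    W    L    W    L
a=2:    L    W    L    W    L
a=3:    W    L    W    L    W
a=4:    W    L    W    L    W
a=5:    W    L    W    L    W
a=6:    L    W    L    W    L
Cells with no legal move (terminal, hence L): (0,0), (1,0), (2,0).
The remaining L cells, each justified by listing all of its moves:
(0,2): the only move is to (0,1)(W), a W ⇒ L
(0,4): moves to (0,3)(W), (0,1)(W); every one is W ⇒ L
(1,2): the only move is to (1,1)(W), a W ⇒ L
(1,4): moves to (1,3)(W), (1,1)(W); every one is W ⇒ L
(2,2): the only move is to (2,1)(W), a W ⇒ L
(2,4): moves to (2,3)(W), (2,1)(W); every one is W ⇒ L
(3,1): moves to (0,1)(W), (3,0)(W); every one is W ⇒ L
(3,3): moves to (0,3)(W), (3,2)(W), (3,0)(W); every one is W ⇒ L
(4,1): moves to (1,1)(W), (4,0)(W); every one is W ⇒ L
(4,3): moves to (1,3)(W), (4,2)(W), (4,0)(W); every one is W ⇒ L
(5,1): moves to (2,1)(W), (5,0)(W); every one is W ⇒ L
(5,3): moves to (2,3)(W), (5,2)(W), (5,0)(W); every one is W ⇒ L
(6,0): the only move is to (3,0)(W), a W ⇒ L
(6,2): moves to (3,2)(W), (6,1)(W); every one is W ⇒ L
(6,4): moves to (3,4)(W), (6,3)(W), (6,1)(W); every one is W ⇒ L
Every other cell has at least one move into one of the L cells above, so it is W.
(5,4): the move to (2,4) reaches an L cell, so W
(6,1): the move to (3,1) reaches an L cell, so W
(5,1): one of the L cells justified above, so L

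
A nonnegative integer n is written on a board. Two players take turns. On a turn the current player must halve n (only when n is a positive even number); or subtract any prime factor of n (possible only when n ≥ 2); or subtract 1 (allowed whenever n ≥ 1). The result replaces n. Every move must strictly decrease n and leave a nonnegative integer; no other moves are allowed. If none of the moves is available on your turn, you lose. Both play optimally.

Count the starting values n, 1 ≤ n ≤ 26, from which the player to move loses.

5

Compute win/loss labels from the base case upward. A position with no move is L. Any other position is W if it can reach an L in one move, else L.
n=0: no move → L
n=1: reaches L-position 0 → W
n=2: reaches L-position 0 → W
n=3: reaches L-position 0 → W
n=4: only reaches 2(W), 3(W), all W → L
n=5: reaches L-position 0 → W
n=6: reaches L-position 4 → W
n=7: reaches L-position 0 → W
n=8: reaches L-position 4 → W
n=9: only reaches 6(W), 8(W), all W → L
n=10: reaches L-position 9 → W
n=11: reaches L-position 0 → W
n=12: reaches L-position 9 → W
n=13: reaches L-position 0 → W
n=14: only reaches 7(W), 12(W), 13(W), all W → L
n=15: reaches L-position 14 → W
n=16: reaches L-position 14 → W
n=17: reaches L-position 0 → W
n=18: reaches L-position 9 → W
n=19: reaches L-position 0 → W
n=20: only reaches 10(W), 15(W), 18(W), 19(W), all W → L
n=21: reaches L-position 14 → W
n=22: reaches L-position 20 → W
n=23: reaches L-position 0 → W
n=24: only reaches 12(W), 21(W), 22(W), 23(W), all W → L
n=25: reaches L-position 20 → W
n=26: reaches L-position 24 → W
L entries with 1 ≤ n ≤ 26 (n=0 is outside the asked range and is not counted): n = 4, 9, 14, 20, 24; that makes 5.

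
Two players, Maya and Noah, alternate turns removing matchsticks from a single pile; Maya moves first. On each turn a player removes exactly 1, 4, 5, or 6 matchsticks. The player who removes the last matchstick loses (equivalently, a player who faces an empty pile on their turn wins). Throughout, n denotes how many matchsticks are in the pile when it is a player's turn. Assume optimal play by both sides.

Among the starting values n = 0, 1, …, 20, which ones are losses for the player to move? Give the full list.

Use the standard recursion: the mover wins at a terminal position; elsewhere, the mover wins exactly when some move hands the opponent an L position.
n=0: no move; the opponent has just taken the last matchstick and therefore loses → W
n=1: L (sole option 0(W) is W)
n=2: W (go to 1, an L position)
n=3: L (sole option 2(W) is W)
n=4: W (go to 3, an L position)
n=5: W (go to 1, an L position)
n=6: W (go to 1, an L position)
n=7: W (go to 3, an L position)
n=8: W (go to 3, an L position)
n=9: W (go to 3, an L position)
n=10: L (options 9(W), 6(W), 5(W), 4(W) are all W)
n=11: W (go to 10, an L position)
n=12: L (options 11(W), 8(W), 7(W), 6(W) are all W)
n=13: W (go to 12, an L position)
n=14: W (go to 10, an L position)
n=15: W (go to 10, an L position)
n=16: W (go to 12, an L position)
n=17: W (go to 12, an L position)
n=18: W (go to 12, an L position)
n=19: L (options 18(W), 15(W), 14(W), 13(W) are all W)
n=20: W (go to 19, an L position)
The losing starting values of n are exactly the entries labelled L in this table (5 of them).

1, 3, 10, 12, 19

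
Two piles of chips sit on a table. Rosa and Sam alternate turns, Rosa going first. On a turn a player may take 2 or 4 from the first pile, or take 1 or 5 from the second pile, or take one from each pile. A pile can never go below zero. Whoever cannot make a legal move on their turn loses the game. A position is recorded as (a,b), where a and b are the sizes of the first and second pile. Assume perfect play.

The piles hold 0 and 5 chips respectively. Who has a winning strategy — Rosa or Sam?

Label each position W (a win for the player to move) or L (a loss). A position with no legal move is L; any other position is W exactly when some move reaches an L, and L when every move reaches a W.
No move ever increases a pile, so every position that can arise here has a ≤ 0 and b ≤ 5; it is enough to label the cells with 0 ≤ a ≤ 0 and 0 ≤ b ≤ 5.
Every move lowers a or b (never raises either), so fill the grid row by row in increasing a, and left to right within a row: each cell's successors are then already labelled.
      b=0  b=1  b=2  b=3  b=4  b=5
a=0:    L    W    L    W    L    W
Cells with no legal move (terminal, hence L): (0,0).
The remaining L cells, each justified by listing all of its moves:
(0,2): L (sole option (0,1)(W) is W)
(0,4): L (sole option (0,3)(W) is W)
Every other cell has at least one move into one of the L cells above, so it is W.
The starting position (0,5) is W: Rosa should move to (0,4), handing over an L position.

Rosa wins.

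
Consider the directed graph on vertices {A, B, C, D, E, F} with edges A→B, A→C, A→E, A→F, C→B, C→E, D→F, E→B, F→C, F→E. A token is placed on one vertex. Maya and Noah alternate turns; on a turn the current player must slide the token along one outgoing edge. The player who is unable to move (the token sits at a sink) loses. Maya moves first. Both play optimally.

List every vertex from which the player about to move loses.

B, F

Compute win/loss labels from the base case upward. A position with no move is L. Any other position is W if it can reach an L in one move, else L.
Every edge goes from a vertex to one that appears earlier in the order B, E, C, F, A, D, so processing vertices in that order labels each vertex after all of its successors.
B: no outgoing edge → L
E: W (go to B, an L position)
C: W (go to B, an L position)
F: L (options C(W), E(W) are all W)
A: W (go to F, an L position)
D: W (go to F, an L position)
The losing starting vertices are exactly the entries labelled L in this table (2 of them).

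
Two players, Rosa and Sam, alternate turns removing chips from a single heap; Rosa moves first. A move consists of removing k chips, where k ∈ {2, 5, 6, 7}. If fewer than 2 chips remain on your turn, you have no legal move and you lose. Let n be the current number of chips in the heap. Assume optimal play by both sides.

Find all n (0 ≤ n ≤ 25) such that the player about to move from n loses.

Build the W/L table. Terminal = L. A non-terminal position is W if it has a move to some L; otherwise it is L.
n=0: no move → L
n=1: no move → L
n=2: can move to 0, which is L ⇒ W
n=3: can move to 1, which is L ⇒ W
n=4: the only move is to 2(W), a W ⇒ L
n=5: can move to 0, which is L ⇒ W
n=6: can move to 4, which is L ⇒ W
n=7: can move to 1, which is L ⇒ W
n=8: can move to 1, which is L ⇒ W
n=9: can move to 4, which is L ⇒ W
n=10: can move to 4, which is L ⇒ W
n=11: can move to 4, which is L ⇒ W
n=12: moves to 10(W), 7(W), 6(W), 5(W); every one is W ⇒ L
n=13: moves to 11(W), 8(W), 7(W), 6(W); every one is W ⇒ L
n=14: can move to 12, which is L ⇒ W
n=15: can move to 13, which is L ⇒ W
n=16: moves to 14(W), 11(W), 10(W), 9(W); every one is W ⇒ L
n=17: can move to 12, which is L ⇒ W
n=18: can move to 16, which is L ⇒ W
n=19: can move to 13, which is L ⇒ W
n=20: can move to 13, which is L ⇒ W
n=21: can move to 16, which is L ⇒ W
n=22: can move to 16, which is L ⇒ W
n=23: can move to 16, which is L ⇒ W
n=24: moves to 22(W), 19(W), 18(W), 17(W); every one is W ⇒ L
n=25: moves to 23(W), 20(W), 19(W), 18(W); every one is W ⇒ L
Reading off the rows marked L gives the requested list; there are 8 such values of n.

0, 1, 4, 12, 13, 16, 24, 25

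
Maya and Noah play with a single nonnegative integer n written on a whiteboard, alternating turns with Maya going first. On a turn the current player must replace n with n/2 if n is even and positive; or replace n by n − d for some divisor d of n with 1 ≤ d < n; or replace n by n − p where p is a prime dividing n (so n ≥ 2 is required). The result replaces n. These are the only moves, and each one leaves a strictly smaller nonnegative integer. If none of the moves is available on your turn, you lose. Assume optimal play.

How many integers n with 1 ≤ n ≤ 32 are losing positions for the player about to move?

7

Classify positions by backward induction: terminal positions (no move available) are L. From any other position, the mover wins iff some move reaches an L.
n=0: no move → L
n=1: no move → L
n=2: →0(L), so W
n=3: →0(L), so W
n=4: →2(W), 3(W) — all W, so L
n=5: →0(L), so W
n=6: →4(L), so W
n=7: →0(L), so W
n=8: →4(L), so W
n=9: →6(W), 8(W) — all W, so L
n=10: →9(L), so W
n=11: →0(L), so W
n=12: →9(L), so W
n=13: →0(L), so W
n=14: →7(W), 12(W), 13(W) — all W, so L
n=15: →14(L), so W
n=16: →14(L), so W
n=17: →0(L), so W
n=18: →9(L), so W
n=19: →0(L), so W
n=20: →10(W), 15(W), 16(W), 18(W), 19(W) — all W, so L
n=21: →14(L), so W
n=22: →20(L), so W
n=23: →0(L), so W
n=24: →20(L), so W
n=25: →20(L), so W
n=26: →13(W), 24(W), 25(W) — all W, so L
n=27: →26(L), so W
n=28: →14(L), so W
n=29: →0(L), so W
n=30: →20(L), so W
n=31: →0(L), so W
n=32: →16(W), 24(W), 28(W), 30(W), 31(W) — all W, so L
L entries with 1 ≤ n ≤ 32 (n=0 is outside the asked range and is not counted): n = 1, 4, 9, 14, 20, 26, 32; that makes 7.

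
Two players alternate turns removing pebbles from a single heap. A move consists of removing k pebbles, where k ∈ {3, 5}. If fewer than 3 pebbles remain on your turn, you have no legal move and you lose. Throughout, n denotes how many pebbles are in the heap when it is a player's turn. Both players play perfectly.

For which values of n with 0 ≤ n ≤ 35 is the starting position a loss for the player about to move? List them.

0, 1, 2, 8, 9, 10, 16, 17, 18, 24, 25, 26, 32, 33, 34

Positions with no move are L. A position that does have a move is losing for the player to move precisely when every available move leads to a winning position for the opponent. Fill in the labels:
n=0: no move → L
n=1: no move → L
n=2: no move → L
n=3: reaches L-position 0 → W
n=4: reaches L-position 1 → W
n=5: reaches L-position 2 → W
n=6: reaches L-position 1 → W
n=7: reaches L-position 2 → W
n=8: only reaches 5(W), 3(W), all W → L
n=9: only reaches 6(W), 4(W), all W → L
n=10: only reaches 7(W), 5(W), all W → L
n=11: reaches L-position 8 → W
n=12: reaches L-position 9 → W
n=13: reaches L-position 10 → W
n=14: reaches L-position 9 → W
n=15: reaches L-position 10 → W
n=16: only reaches 13(W), 11(W), all W → L
n=17: only reaches 14(W), 12(W), all W → L
n=18: only reaches 15(W), 13(W), all W → L
n=19: reaches L-position 16 → W
n=20: reaches L-position 17 → W
n=21: reaches L-position 18 → W
n=22: reaches L-position 17 → W
n=23: reaches L-position 18 → W
n=24: only reaches 21(W), 19(W), all W → L
n=25: only reaches 22(W), 20(W), all W → L
n=26: only reaches 23(W), 21(W), all W → L
n=27: reaches L-position 24 → W
n=28: reaches L-position 25 → W
n=29: reaches L-position 26 → W
n=30: reaches L-position 25 → W
n=31: reaches L-position 26 → W
n=32: only reaches 29(W), 27(W), all W → L
n=33: only reaches 30(W), 28(W), all W → L
n=34: only reaches 31(W), 29(W), all W → L
n=35: reaches L-position 32 → W
The losing starting values of n are exactly the entries labelled L in this table (15 of them).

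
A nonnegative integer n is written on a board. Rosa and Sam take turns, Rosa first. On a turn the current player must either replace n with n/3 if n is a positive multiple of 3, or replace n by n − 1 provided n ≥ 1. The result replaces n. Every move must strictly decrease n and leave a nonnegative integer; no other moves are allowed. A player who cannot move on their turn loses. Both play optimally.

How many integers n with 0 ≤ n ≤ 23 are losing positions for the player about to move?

11

Classify positions by backward induction: terminal positions (no move available) are L. From any other position, the mover wins iff some move reaches an L.
n=0: no move → L
n=1: →0(L), so W
n=2: →1(W) only, which is W, so L
n=3: →2(L), so W
n=4: →3(W) only, which is W, so L
n=5: →4(L), so W
n=6: →2(L), so W
n=7: →6(W) only, which is W, so L
n=8: →7(L), so W
n=9: →3(W), 8(W) — all W, so L
n=10: →9(L), so W
n=11: →10(W) only, which is W, so L
n=12: →4(L), so W
n=13: →12(W) only, which is W, so L
n=14: →13(L), so W
n=15: →5(W), 14(W) — all W, so L
n=16: →15(L), so W
n=17: →16(W) only, which is W, so L
n=18: →17(L), so W
n=19: →18(W) only, which is W, so L
n=20: →19(L), so W
n=21: →7(L), so W
n=22: →21(W) only, which is W, so L
n=23: →22(L), so W
L entries with 0 ≤ n ≤ 23: n = 0, 2, 4, 7, 9, 11, 13, 15, 17, 19, 22; that makes 11.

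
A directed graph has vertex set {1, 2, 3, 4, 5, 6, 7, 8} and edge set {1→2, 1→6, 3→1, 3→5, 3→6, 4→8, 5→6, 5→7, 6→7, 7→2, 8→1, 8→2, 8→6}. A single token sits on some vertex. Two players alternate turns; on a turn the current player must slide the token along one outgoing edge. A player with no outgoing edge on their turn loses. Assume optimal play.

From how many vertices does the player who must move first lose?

3

Positions with no move are L. A position that does have a move is losing for the player to move precisely when every available move leads to a winning position for the opponent. Fill in the labels:
Every edge goes from a vertex to one that appears earlier in the order 2, 7, 6, 1, 5, 8, 4, 3, so processing vertices in that order labels each vertex after all of its successors.
2: no outgoing edge → L
7: W (go to 2, an L position)
6: L (sole option 7(W) is W)
1: W (go to 6, an L position)
5: W (go to 6, an L position)
8: W (go to 6, an L position)
4: L (sole option 8(W) is W)
3: W (go to 6, an L position)
The L vertices are 2, 4, 6; that is 3 in all.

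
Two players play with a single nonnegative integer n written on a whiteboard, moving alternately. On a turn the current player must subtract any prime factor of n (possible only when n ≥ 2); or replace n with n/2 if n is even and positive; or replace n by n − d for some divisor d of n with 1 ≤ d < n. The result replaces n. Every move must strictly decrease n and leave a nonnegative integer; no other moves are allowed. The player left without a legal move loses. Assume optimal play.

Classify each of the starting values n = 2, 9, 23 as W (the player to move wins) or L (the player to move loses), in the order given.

2: W, 9: L, 23: W

Positions with no move are L. A position that does have a move is losing for the player to move precisely when every available move leads to a winning position for the opponent. Fill in the labels:
n=0: no move → L
n=1: no move → L
n=2: →0(L), so W
n=3: →0(L), so W
n=4: →2(W), 3(W) — all W, so L
n=5: →0(L), so W
n=6: →4(L), so W
n=7: →0(L), so W
n=8: →4(L), so W
n=9: →6(W), 8(W) — all W, so L
n=10: →9(L), so W
n=11: →0(L), so W
n=12: →9(L), so W
n=13: →0(L), so W
n=14: →7(W), 12(W), 13(W) — all W, so L
n=15: →14(L), so W
n=16: →14(L), so W
n=17: →0(L), so W
n=18: →9(L), so W
n=19: →0(L), so W
n=20: →10(W), 15(W), 16(W), 18(W), 19(W) — all W, so L
n=21: →14(L), so W
n=22: →20(L), so W
n=23: →0(L), so W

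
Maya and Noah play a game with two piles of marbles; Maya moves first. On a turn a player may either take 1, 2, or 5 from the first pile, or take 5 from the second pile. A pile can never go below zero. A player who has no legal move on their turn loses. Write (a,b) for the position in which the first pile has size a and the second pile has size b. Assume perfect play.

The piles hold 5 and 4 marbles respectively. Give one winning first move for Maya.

Work bottom-up. With no move the player to move loses. Otherwise the position is W if at least one move leads to an L position for the opponent, and L if every move leads to a W.
No move ever increases a pile, so every position that can arise here has a ≤ 5 and b ≤ 4; it is enough to label the cells with 0 ≤ a ≤ 5 and 0 ≤ b ≤ 4.
Every move lowers a or b (never raises either), so fill the grid row by row in increasing a, and left to right within a row: each cell's successors are then already labelled.
      b=0  b=1  b=2  b=3  b=4
a=0:    L    L    L    L    L
a=1:    W    W    W    W    W
a=2:    W    W    W    W    W
a=3:    L    L    L    L    L
a=4:    W    W    W    W    W
a=5:    W    W    W    W    W
Cells with no legal move (terminal, hence L): (0,0), (0,1), (0,2), (0,3), (0,4).
The remaining L cells, each justified by listing all of its moves:
(3,0): L (options (2,0)(W), (1,0)(W) are all W)
(3,1): L (options (2,1)(W), (1,1)(W) are all W)
(3,2): L (options (2,2)(W), (1,2)(W) are all W)
(3,3): L (options (2,3)(W), (1,3)(W) are all W)
(3,4): L (options (2,4)(W), (1,4)(W) are all W)
Every other cell has at least one move into one of the L cells above, so it is W.
From (5,4), the L positions reachable in one move are: (3,4), (0,4). Any move reaching one of these is winning.

Move to (3,4).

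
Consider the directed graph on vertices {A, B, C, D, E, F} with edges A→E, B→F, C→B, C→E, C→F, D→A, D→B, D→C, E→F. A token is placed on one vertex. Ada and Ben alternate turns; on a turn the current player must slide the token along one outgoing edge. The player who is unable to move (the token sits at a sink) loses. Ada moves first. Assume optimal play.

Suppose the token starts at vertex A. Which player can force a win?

Ben wins.

Classify positions by backward induction: terminal positions (no move available) are L. From any other position, the mover wins iff some move reaches an L.
Every edge goes from a vertex to one that appears earlier in the order F, E, B, C, A, D, so processing vertices in that order labels each vertex after all of its successors.
F: no outgoing edge → L
E: can move to F, which is L ⇒ W
B: can move to F, which is L ⇒ W
C: can move to F, which is L ⇒ W
A: the only move is to E(W), a W ⇒ L
D: can move to A, which is L ⇒ W
Every move from A reaches a W position, so the mover loses.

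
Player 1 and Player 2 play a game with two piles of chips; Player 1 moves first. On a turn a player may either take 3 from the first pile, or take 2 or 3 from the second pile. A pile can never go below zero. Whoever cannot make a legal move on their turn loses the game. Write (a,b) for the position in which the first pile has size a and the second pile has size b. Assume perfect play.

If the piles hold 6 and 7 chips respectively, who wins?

Player 1 wins.

Positions with no move are L. A position that does have a move is losing for the player to move precisely when every available move leads to a winning position for the opponent. Fill in the labels:
No move ever increases a pile, so every position that can arise here has a ≤ 6 and b ≤ 7; it is enough to label the cells with 0 ≤ a ≤ 6 and 0 ≤ b ≤ 7.
Every move lowers a or b (never raises either), so fill the grid row by row in increasing a, and left to right within a row: each cell's successors are then already labelled.
      b=0  b=1  b=2  b=3  b=4  b=5  b=6  b=7
a=0:    L    L    W    W    W    L    L    W
a=1:    L    L    W    W    W    L    L    W
a=2:    L    L    W    W    W    L    L    W
a=3:    W    W    L    L    W    W    W    L
a=4:    W    W    L    L    W    W    W    L
a=5:    W    W    L    L    W    W    W    L
a=6:    L    L    W    W    W    L    L    W
Cells with no legal move (terminal, hence L): (0,0), (0,1), (1,0), (1,1), (2,0), (2,1).
The remaining L cells, each justified by listing all of its moves:
(0,5): only reaches (0,3)(W), (0,2)(W), all W → L
(0,6): only reaches (0,4)(W), (0,3)(W), all W → L
(1,5): only reaches (1,3)(W), (1,2)(W), all W → L
(1,6): only reaches (1,4)(W), (1,3)(W), all W → L
(2,5): only reaches (2,3)(W), (2,2)(W), all W → L
(2,6): only reaches (2,4)(W), (2,3)(W), all W → L
(3,2): only reaches (0,2)(W), (3,0)(W), all W → L
(3,3): only reaches (0,3)(W), (3,1)(W), (3,0)(W), all W → L
(3,7): only reaches (0,7)(W), (3,5)(W), (3,4)(W), all W → L
(4,2): only reaches (1,2)(W), (4,0)(W), all W → L
(4,3): only reaches (1,3)(W), (4,1)(W), (4,0)(W), all W → L
(4,7): only reaches (1,7)(W), (4,5)(W), (4,4)(W), all W → L
(5,2): only reaches (2,2)(W), (5,0)(W), all W → L
(5,3): only reaches (2,3)(W), (5,1)(W), (5,0)(W), all W → L
(5,7): only reaches (2,7)(W), (5,5)(W), (5,4)(W), all W → L
(6,0): only reaches (3,0)(W), which is W → L
(6,1): only reaches (3,1)(W), which is W → L
(6,5): only reaches (3,5)(W), (6,3)(W), (6,2)(W), all W → L
(6,6): only reaches (3,6)(W), (6,4)(W), (6,3)(W), all W → L
Every other cell has at least one move into one of the L cells above, so it is W.
From (6,7) Player 1 can move to (3,7), reaching an L position.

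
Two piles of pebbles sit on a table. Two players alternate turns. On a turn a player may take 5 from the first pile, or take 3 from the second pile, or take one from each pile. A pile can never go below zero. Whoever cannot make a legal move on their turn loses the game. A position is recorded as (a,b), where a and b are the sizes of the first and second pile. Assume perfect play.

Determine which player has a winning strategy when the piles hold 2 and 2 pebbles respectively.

Compute win/loss labels from the base case upward. A position with no move is L. Any other position is W if it can reach an L in one move, else L.
No move ever increases a pile, so every position that can arise here has a ≤ 2 and b ≤ 2; it is enough to label the cells with 0 ≤ a ≤ 2 and 0 ≤ b ≤ 2.
Every move lowers a or b (never raises either), so fill the grid row by row in increasing a, and left to right within a row: each cell's successors are then already labelled.
      b=0  b=1  b=2
a=0:    L    L    L
a=1:    L    W    W
a=2:    L    W    L
Cells with no legal move (terminal, hence L): (0,0), (0,1), (0,2), (1,0), (2,0).
The remaining L cells, each justified by listing all of its moves:
(2,2): only reaches (1,1)(W), which is W → L
Every other cell has at least one move into one of the L cells above, so it is W.
Every move from (2,2) reaches a W position, so the mover loses.

The second player wins.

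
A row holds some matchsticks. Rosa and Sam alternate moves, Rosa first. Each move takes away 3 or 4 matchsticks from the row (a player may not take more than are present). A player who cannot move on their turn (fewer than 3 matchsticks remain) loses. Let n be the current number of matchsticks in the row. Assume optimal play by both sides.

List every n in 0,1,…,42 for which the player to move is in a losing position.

0, 1, 2, 7, 8, 9, 14, 15, 16, 21, 22, 23, 28, 29, 30, 35, 36, 37, 42

Build the W/L table. Terminal = L. A non-terminal position is W if it has a move to some L; otherwise it is L.
n=0: no move → L
n=1: no move → L
n=2: no move → L
n=3: →0(L), so W
n=4: →1(L), so W
n=5: →2(L), so W
n=6: →2(L), so W
n=7: →4(W), 3(W) — all W, so L
n=8: →5(W), 4(W) — all W, so L
n=9: →6(W), 5(W) — all W, so L
n=10: →7(L), so W
n=11: →8(L), so W
n=12: →9(L), so W
n=13: →9(L), so W
n=14: →11(W), 10(W) — all W, so L
n=15: →12(W), 11(W) — all W, so L
n=16: →13(W), 12(W) — all W, so L
n=17: →14(L), so W
n=18: →15(L), so W
n=19: →16(L), so W
n=20: →16(L), so W
n=21: →18(W), 17(W) — all W, so L
n=22: →19(W), 18(W) — all W, so L
n=23: →20(W), 19(W) — all W, so L
n=24: →21(L), so W
n=25: →22(L), so W
n=26: →23(L), so W
n=27: →23(L), so W
n=28: →25(W), 24(W) — all W, so L
n=29: →26(W), 25(W) — all W, so L
n=30: →27(W), 26(W) — all W, so L
n=31: →28(L), so W
n=32: →29(L), so W
n=33: →30(L), so W
n=34: →30(L), so W
n=35: →32(W), 31(W) — all W, so L
n=36: →33(W), 32(W) — all W, so L
n=37: →34(W), 33(W) — all W, so L
n=38: →35(L), so W
n=39: →36(L), so W
n=40: →37(L), so W
n=41: →37(L), so W
n=42: →39(W), 38(W) — all W, so L
The losing starting values of n are exactly the entries labelled L in this table (19 of them).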